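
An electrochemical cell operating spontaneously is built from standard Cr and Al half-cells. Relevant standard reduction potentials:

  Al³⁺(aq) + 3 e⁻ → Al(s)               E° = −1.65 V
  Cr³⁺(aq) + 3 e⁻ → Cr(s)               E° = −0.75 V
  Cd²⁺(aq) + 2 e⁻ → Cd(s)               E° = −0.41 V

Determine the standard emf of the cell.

+0.90 V

Of the two couples in this cell, the one with the more positive reduction potential is reduced at the cathode: here that is Cr³⁺/Cr (−0.75 V); Al³⁺/Al (−1.65 V) is the anode.
E°cell = E°(cathode) − E°(anode) = −0.75 − (−1.65) = +0.90 V.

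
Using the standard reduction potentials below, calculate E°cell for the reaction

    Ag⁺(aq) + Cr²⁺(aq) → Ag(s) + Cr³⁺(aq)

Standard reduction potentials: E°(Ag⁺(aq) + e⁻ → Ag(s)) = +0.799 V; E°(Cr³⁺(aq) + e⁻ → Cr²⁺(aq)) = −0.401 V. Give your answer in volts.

+1.200 V

Ag⁺(aq) gains electrons, so the Ag⁺/Ag couple is the cathode; the Cr³⁺/Cr²⁺ couple is the anode.
E°cell = E°(cathode) − E°(anode) = +0.799 − (−0.401) = +1.200 V.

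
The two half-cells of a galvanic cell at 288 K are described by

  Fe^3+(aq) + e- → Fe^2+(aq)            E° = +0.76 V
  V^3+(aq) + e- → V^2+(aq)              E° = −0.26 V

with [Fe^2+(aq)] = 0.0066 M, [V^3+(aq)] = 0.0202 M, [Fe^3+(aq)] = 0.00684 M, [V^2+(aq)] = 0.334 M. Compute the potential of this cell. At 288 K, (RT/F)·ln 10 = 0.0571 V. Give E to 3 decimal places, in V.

The Fe³⁺/Fe²⁺ couple has the more positive E°, so it is the cathode; V³⁺/V²⁺ is the anode.
E°cell = E°cat − E°an = +0.76 − (−0.26) = +1.02 V; n = 1.
The balanced reaction is Fe^3+(aq) + V^2+(aq) → Fe^2+(aq) + V^3+(aq), so Q = ([Fe^2+(aq)]·[V^3+(aq)]) / ([Fe^3+(aq)]·[V^2+(aq)]) = 0.0584 and log Q = −1.234.
By the Nernst equation, E = +1.02 − (0.0571/1)·(−1.234) = +1.090 V.

+1.090 V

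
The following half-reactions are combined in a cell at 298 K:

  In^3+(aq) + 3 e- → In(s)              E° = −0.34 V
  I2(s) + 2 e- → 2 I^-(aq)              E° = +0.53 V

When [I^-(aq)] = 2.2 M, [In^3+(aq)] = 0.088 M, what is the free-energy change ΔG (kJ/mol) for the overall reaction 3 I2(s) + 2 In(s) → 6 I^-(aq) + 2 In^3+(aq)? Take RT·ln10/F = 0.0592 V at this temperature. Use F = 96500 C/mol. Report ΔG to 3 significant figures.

−504 kJ/mol

With I₂/I⁻ reduced at the cathode, E°cell = +0.53 − (−0.34) = +0.87 V and n = 6.
Q = [I^-(aq)]^6·[In^3+(aq)]^2 = 0.878, so log Q = −0.056 and E = +0.87 − (0.0592/6)(−0.056) = +0.8706 V.
Finally ΔG = −nFE = −(6)(96500 C/mol)(+0.8706 V) = −504 kJ/mol.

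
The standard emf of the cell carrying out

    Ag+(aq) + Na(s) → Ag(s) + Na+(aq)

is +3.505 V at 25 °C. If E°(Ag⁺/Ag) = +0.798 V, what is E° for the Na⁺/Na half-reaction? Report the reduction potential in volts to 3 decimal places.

In the reaction as written the Ag⁺/Ag couple is reduced (cathode) and Na⁺/Na is oxidized (anode), so E°cell = E°(Ag⁺/Ag) − E°(Na⁺/Na).
E°(Na⁺/Na) = E°(cathode) − E°cell = +0.798 − (+3.505) = −2.707 V.

−2.707 V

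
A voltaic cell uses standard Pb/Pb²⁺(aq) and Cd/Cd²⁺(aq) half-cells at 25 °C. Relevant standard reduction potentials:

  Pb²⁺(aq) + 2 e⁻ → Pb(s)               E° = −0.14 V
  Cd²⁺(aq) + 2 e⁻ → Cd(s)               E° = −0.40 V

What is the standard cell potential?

Of the two couples in this cell, the one with the more positive reduction potential is reduced at the cathode: here that is Pb²⁺/Pb (−0.14 V); Cd²⁺/Cd (−0.40 V) is the anode.
E°cell = E°(cathode) − E°(anode) = −0.14 − (−0.40) = +0.26 V.

+0.26 V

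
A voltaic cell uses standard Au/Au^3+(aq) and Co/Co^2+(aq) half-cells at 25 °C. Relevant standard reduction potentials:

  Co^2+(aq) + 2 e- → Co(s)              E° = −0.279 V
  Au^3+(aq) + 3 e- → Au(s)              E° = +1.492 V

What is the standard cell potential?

+1.771 V

The Au³⁺/Au couple has the higher E°, so Au ion is reduced (cathode) and Co is oxidized (anode).
E°cell = E°(cathode) − E°(anode) = +1.492 − (−0.279) = +1.771 V.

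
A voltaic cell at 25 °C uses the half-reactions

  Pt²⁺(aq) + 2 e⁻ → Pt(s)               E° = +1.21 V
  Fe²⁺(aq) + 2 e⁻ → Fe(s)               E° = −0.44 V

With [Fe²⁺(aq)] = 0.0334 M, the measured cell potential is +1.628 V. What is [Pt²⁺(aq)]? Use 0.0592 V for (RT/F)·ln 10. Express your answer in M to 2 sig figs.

0.0060 M

The Pt²⁺/Pt couple has the larger reduction potential, so it is the cathode: E°cell = +1.21 − (−0.44) = +1.65 V and n = 2.
Rearranging E = E° − (0.0592/n)·log Q gives log Q = 2(+1.65 − (+1.628))/0.0592 = 0.743.
Balancing electrons gives Pt²⁺(aq) + Fe(s) → Pt(s) + Fe²⁺(aq); thus Q = [Fe²⁺(aq)] / [Pt²⁺(aq)].
Solving for the unknown gives log [Pt²⁺(aq)] = −2.219, so [Pt²⁺(aq)] ≈ 0.0060 M.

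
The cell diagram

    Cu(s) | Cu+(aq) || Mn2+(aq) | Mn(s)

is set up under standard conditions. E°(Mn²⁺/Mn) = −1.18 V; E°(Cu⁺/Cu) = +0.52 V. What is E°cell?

By convention the left-hand electrode in cell notation is the anode (oxidation) and the right-hand electrode is the cathode (reduction).
E°cell = E°(right) − E°(left) = −1.18 − (+0.52) = −1.70 V.
The negative sign shows that, as written, the cell would require an external voltage to drive the reaction.

−1.70 V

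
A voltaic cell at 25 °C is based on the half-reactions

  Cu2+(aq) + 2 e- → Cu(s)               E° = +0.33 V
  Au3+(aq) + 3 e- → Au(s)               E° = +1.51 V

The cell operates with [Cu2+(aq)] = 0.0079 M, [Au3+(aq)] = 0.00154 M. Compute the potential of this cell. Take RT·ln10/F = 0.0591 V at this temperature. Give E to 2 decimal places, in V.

The Au³⁺/Au couple has the more positive E°, so it is the cathode; Cu²⁺/Cu is the anode.
E°cell = E°cat − E°an = +1.51 − (+0.33) = +1.18 V; n = 6.
Balancing gives 2 Au3+(aq) + 3 Cu(s) → 2 Au(s) + 3 Cu2+(aq); hence Q = [Cu2+(aq)]^3 / [Au3+(aq)]^2 = 0.208 (log Q = −0.682).
By the Nernst equation, E = +1.18 − (0.0591/6)·(−0.682) = +1.19 V.

+1.19 V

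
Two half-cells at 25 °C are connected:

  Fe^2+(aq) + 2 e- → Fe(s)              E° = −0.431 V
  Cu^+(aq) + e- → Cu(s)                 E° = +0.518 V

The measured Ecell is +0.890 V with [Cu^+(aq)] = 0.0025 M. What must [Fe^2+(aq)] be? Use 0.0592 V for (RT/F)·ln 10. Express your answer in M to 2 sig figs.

With Cu⁺/Cu at the cathode and Fe²⁺/Fe at the anode, E°cell = +0.518 − (−0.431) = +0.949 V (n = 2).
Rearranging E = E° − (0.0592/n)·log Q gives log Q = 2(+0.949 − (+0.890))/0.0592 = 1.993.
For 2 Cu^+(aq) + Fe(s) → 2 Cu(s) + Fe^2+(aq), the reaction quotient is Q = [Fe^2+(aq)] / [Cu^+(aq)]^2.
Substituting the known concentrations and solving, log [Fe^2+(aq)] = −3.211 and [Fe^2+(aq)] = 0.00062 M.

0.00062 M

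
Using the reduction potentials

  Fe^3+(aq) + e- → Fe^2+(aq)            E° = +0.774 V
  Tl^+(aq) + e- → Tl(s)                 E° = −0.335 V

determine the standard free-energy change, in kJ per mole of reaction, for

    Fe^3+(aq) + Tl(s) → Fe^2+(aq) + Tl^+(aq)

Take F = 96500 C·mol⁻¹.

In the reaction as written Fe^3+(aq) is reduced, so the Fe³⁺/Fe²⁺ couple is the cathode and Tl⁺/Tl is the anode.
E°cell = +0.774 − (−0.335) = +1.109 V; balancing electrons gives n = 1.
ΔG° = −nFE°cell = −(1)(96500)(+1.109) J/mol = −107 kJ/mol.

−107 kJ/mol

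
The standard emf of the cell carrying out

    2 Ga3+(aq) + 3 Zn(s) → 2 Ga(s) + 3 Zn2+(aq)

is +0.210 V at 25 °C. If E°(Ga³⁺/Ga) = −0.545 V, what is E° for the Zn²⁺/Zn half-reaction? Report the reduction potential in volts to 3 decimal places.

In the reaction as written the Ga³⁺/Ga couple is reduced (cathode) and Zn²⁺/Zn is oxidized (anode), so E°cell = E°(Ga³⁺/Ga) − E°(Zn²⁺/Zn).
E°(Zn²⁺/Zn) = E°(cathode) − E°cell = −0.545 − (+0.210) = −0.755 V.

−0.755 V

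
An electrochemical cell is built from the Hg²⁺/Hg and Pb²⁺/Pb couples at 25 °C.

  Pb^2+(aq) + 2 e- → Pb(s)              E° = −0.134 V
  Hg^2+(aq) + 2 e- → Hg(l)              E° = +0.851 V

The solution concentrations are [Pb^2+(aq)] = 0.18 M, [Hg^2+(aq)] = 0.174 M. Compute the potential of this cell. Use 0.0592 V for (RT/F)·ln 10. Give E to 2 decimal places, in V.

The Hg²⁺/Hg couple has the more positive E°, so it is the cathode; Pb²⁺/Pb is the anode.
E°cell = E°cat − E°an = +0.851 − (−0.134) = +0.985 V; n = 2.
Balancing gives Hg^2+(aq) + Pb(s) → Hg(l) + Pb^2+(aq); hence Q = [Pb^2+(aq)] / [Hg^2+(aq)] = 1.03 (log Q = 0.015).
By the Nernst equation, E = +0.985 − (0.0592/2)·(0.015) = +0.98 V.

+0.98 V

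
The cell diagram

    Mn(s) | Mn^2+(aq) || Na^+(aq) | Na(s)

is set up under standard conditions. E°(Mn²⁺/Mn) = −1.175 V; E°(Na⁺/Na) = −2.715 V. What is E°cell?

−1.540 V

By convention the left-hand electrode in cell notation is the anode (oxidation) and the right-hand electrode is the cathode (reduction).
E°cell = E°(right) − E°(left) = −2.715 − (−1.175) = −1.540 V.
The negative sign shows that, as written, the cell would require an external voltage to drive the reaction.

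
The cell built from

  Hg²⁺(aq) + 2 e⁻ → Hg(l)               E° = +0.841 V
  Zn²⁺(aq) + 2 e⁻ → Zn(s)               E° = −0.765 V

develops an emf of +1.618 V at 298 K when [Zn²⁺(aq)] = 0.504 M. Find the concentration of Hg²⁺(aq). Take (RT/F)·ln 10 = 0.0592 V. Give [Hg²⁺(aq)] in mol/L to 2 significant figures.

1.3 M

Hg²⁺/Hg is the cathode (higher E°); E°cell = +0.841 − (−0.765) = +1.606 V with n = 2.
Rearranging E = E° − (0.0592/n)·log Q gives log Q = 2(+1.606 − (+1.618))/0.0592 = −0.405.
For Hg²⁺(aq) + Zn(s) → Hg(l) + Zn²⁺(aq), the reaction quotient is Q = [Zn²⁺(aq)] / [Hg²⁺(aq)].
Substituting the known concentrations and solving, log [Hg²⁺(aq)] = 0.107 and [Hg²⁺(aq)] = 1.3 M.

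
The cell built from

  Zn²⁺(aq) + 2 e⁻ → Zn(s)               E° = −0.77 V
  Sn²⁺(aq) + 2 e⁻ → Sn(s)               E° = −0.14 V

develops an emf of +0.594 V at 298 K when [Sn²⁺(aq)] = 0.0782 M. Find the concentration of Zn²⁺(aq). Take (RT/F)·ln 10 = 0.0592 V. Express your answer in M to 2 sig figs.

The Sn²⁺/Sn couple has the larger reduction potential, so it is the cathode: E°cell = −0.14 − (−0.77) = +0.63 V and n = 2.
Rearranging E = E° − (0.0592/n)·log Q gives log Q = 2(+0.63 − (+0.594))/0.0592 = 1.216.
Balancing electrons gives Sn²⁺(aq) + Zn(s) → Sn(s) + Zn²⁺(aq); thus Q = [Zn²⁺(aq)] / [Sn²⁺(aq)].
Substituting the known concentrations and solving, log [Zn²⁺(aq)] = 0.109 and [Zn²⁺(aq)] = 1.3 M.

1.3 M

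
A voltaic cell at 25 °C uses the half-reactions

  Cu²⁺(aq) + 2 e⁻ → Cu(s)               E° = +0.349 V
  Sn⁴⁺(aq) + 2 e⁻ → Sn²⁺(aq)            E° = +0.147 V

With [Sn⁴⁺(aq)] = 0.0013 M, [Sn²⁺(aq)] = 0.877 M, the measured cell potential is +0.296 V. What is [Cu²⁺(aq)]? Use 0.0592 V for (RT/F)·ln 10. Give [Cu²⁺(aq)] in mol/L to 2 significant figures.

2.2 M

With Cu²⁺/Cu at the cathode and Sn⁴⁺/Sn²⁺ at the anode, E°cell = +0.349 − (+0.147) = +0.202 V (n = 2).
From the Nernst equation, log Q = n(E° − E)/0.0592 = 2·(+0.202 − (+0.296))/0.0592 = −3.176.
The balanced reaction is Cu²⁺(aq) + Sn²⁺(aq) → Cu(s) + Sn⁴⁺(aq), so Q = [Sn⁴⁺(aq)] / ([Cu²⁺(aq)]·[Sn²⁺(aq)]).
Isolating [Cu²⁺(aq)] in Q = 10^{−3.176} yields log [Cu²⁺(aq)] = 0.347, i.e. 2.2 M.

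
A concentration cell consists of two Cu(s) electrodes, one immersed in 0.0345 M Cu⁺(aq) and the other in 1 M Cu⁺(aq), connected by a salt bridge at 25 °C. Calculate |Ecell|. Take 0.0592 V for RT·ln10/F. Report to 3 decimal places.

For a concentration cell E°cell = 0, since both electrodes use the same couple.
The compartment with the higher Cu⁺(aq) concentration (1 M) acts as the cathode; ions are reduced there and produced at the dilute (0.0345 M) anode.
With n = 1, Ecell = −(0.0592/1)·log([dilute]/[conc]) = −(0.0592/1)·log(0.0345/1) = +0.087 V.

0.087 V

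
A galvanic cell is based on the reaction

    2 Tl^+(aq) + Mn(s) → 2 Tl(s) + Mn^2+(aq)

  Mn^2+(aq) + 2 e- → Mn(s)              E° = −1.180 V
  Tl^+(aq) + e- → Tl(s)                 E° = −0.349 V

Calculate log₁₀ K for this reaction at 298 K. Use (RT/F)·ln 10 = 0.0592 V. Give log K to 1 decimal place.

log K = 28.1

The Tl⁺/Tl couple is reduced (cathode); E°cell = −0.349 − (−1.180) = +0.831 V with n = 2.
At equilibrium E = 0, so log K = nE°cell / 0.0592 = (2)(+0.831) / 0.0592 = 28.1.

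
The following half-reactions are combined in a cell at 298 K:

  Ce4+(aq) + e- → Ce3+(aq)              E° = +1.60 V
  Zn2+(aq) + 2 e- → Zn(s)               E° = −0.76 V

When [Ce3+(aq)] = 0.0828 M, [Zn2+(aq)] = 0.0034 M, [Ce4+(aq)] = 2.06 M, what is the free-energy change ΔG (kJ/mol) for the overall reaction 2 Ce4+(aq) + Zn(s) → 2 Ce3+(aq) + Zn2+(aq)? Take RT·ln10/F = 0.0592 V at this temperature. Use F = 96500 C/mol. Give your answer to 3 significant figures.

The standard cell potential is +1.60 − (−0.76) = +2.36 V, with n = 2 electrons in the balanced equation.
Q = ([Ce3+(aq)]^2·[Zn2+(aq)]) / [Ce4+(aq)]^2 = 5.49×10^−6, so log Q = −5.260 and E = +2.36 − (0.0592/2)(−5.260) = +2.5157 V.
Then ΔG = −nFE = −2 × 96500 × +2.5157 J/mol = −486 kJ/mol.

−486 kJ/mol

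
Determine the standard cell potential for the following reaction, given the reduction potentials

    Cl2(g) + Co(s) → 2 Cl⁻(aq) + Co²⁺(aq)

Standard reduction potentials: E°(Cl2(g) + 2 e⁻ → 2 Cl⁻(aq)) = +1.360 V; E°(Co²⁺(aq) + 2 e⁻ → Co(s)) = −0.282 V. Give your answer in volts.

In the reaction as written, Cl2(g) is reduced (cathode) and Co²⁺(aq) is produced by oxidation at the anode.
E°cell = E°(cathode) − E°(anode) = +1.360 − (−0.282) = +1.642 V.

+1.642 V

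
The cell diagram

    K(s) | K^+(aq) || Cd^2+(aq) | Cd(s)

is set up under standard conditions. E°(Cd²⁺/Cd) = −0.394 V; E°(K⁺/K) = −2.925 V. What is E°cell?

By convention the left-hand electrode in cell notation is the anode (oxidation) and the right-hand electrode is the cathode (reduction).
E°cell = E°(right) − E°(left) = −0.394 − (−2.925) = +2.531 V.

+2.531 V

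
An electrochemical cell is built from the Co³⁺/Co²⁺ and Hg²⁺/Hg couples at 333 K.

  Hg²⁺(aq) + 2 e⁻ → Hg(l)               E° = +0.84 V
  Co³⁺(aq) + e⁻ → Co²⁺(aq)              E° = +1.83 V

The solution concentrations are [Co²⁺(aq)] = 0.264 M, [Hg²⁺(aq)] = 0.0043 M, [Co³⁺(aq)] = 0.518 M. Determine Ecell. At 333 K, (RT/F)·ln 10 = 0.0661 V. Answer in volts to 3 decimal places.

+1.088 V

The Co³⁺/Co²⁺ couple has the more positive E°, so it is the cathode; Hg²⁺/Hg is the anode.
E°cell = E°cat − E°an = +1.83 − (+0.84) = +0.99 V; n = 2.
Balancing gives 2 Co³⁺(aq) + Hg(l) → 2 Co²⁺(aq) + Hg²⁺(aq); hence Q = ([Co²⁺(aq)]^2·[Hg²⁺(aq)]) / [Co³⁺(aq)]^2 = 0.00112 (log Q = −2.952).
Applying E = E° − (RT ln10/nF)·log Q gives +0.99 − (0.0661/2)(−2.952) = +1.088 V.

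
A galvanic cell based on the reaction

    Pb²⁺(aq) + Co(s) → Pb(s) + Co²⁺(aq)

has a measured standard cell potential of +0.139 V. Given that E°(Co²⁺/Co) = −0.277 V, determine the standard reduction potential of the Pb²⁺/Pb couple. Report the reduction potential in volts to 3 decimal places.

−0.138 V

In the reaction as written the Pb²⁺/Pb couple is reduced (cathode) and Co²⁺/Co is oxidized (anode), so E°cell = E°(Pb²⁺/Pb) − E°(Co²⁺/Co).
E°(Pb²⁺/Pb) = E°cell + E°(anode) = +0.139 + (−0.277) = −0.138 V.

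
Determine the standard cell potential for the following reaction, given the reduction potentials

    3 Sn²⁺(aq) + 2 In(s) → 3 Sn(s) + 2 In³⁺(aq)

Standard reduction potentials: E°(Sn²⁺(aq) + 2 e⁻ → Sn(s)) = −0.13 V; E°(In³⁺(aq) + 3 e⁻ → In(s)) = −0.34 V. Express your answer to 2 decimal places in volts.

In the reaction as written, Sn²⁺(aq) is reduced (cathode) and In³⁺(aq) is produced by oxidation at the anode.
E°cell = E°(cathode) − E°(anode) = −0.13 − (−0.34) = +0.21 V.
The positive value indicates the reaction is spontaneous as written.

+0.21 V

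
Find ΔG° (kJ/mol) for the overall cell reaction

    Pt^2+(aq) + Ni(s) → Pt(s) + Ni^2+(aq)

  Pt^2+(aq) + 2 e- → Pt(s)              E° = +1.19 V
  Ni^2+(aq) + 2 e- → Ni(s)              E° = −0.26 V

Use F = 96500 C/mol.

In the reaction as written Pt^2+(aq) is reduced, so the Pt²⁺/Pt couple is the cathode and Ni²⁺/Ni is the anode.
E°cell = +1.19 − (−0.26) = +1.45 V; balancing electrons gives n = 2.
ΔG° = −nFE°cell = −(2)(96500)(+1.45) J/mol = −280 kJ/mol.

−280 kJ/mol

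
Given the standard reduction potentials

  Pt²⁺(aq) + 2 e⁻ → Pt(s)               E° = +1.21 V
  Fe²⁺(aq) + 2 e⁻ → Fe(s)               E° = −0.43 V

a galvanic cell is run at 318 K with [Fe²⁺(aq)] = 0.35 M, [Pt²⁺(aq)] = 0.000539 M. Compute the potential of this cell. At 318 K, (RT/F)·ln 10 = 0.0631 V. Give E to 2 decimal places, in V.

+1.55 V

Since E°(Pt²⁺/Pt) > E°(Fe²⁺/Fe), Pt²⁺/Pt serves as the cathode.
The standard potential is +1.21 − (−0.43) = +1.64 V and the balanced reaction transfers n = 2 electrons.
The balanced reaction is Pt²⁺(aq) + Fe(s) → Pt(s) + Fe²⁺(aq), so Q = [Fe²⁺(aq)] / [Pt²⁺(aq)] = 649 and log Q = 2.812.
E = E° − (0.0631/n)·log Q = +1.64 − (0.0631/2)(2.812) = +1.55 V.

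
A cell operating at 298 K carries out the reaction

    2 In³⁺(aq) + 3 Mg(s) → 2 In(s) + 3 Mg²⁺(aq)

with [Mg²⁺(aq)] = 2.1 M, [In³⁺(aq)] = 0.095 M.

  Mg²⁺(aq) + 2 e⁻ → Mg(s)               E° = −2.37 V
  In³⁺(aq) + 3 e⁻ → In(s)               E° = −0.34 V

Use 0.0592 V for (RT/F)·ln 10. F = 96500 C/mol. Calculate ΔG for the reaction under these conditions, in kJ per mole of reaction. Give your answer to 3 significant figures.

The standard cell potential is −0.34 − (−2.37) = +2.03 V, with n = 6 electrons in the balanced equation.
Here Q = [Mg²⁺(aq)]^3 / [In³⁺(aq)]^2 = 1.03×10^3 (log Q = 3.011), giving E = +2.03 − (0.0592/6)·(3.011) = +2.0003 V.
Then ΔG = −nFE = −6 × 96500 × +2.0003 J/mol = −1160 kJ/mol.

−1160 kJ/mol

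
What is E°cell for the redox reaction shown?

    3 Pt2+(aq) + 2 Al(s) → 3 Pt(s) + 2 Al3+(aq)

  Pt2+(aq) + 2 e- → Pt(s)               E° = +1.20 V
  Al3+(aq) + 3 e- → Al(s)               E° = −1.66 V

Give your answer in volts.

+2.86 V

In the reaction as written, Pt2+(aq) is reduced (cathode) and Al3+(aq) is produced by oxidation at the anode.
E°cell = E°(cathode) − E°(anode) = +1.20 − (−1.66) = +2.86 V.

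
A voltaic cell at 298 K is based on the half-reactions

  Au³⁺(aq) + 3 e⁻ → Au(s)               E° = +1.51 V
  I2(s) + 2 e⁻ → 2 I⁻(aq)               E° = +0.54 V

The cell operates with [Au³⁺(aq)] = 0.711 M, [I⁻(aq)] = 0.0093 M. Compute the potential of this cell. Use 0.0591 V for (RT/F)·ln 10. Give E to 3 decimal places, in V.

The Au³⁺/Au couple has the more positive E°, so it is the cathode; I₂/I⁻ is the anode.
E°cell = E°cat − E°an = +1.51 − (+0.54) = +0.97 V; n = 6.
Balancing gives 2 Au³⁺(aq) + 6 I⁻(aq) → 2 Au(s) + 3 I2(s); hence Q = 1 / ([Au³⁺(aq)]^2·[I⁻(aq)]^6) = 3.06×10^12 (log Q = 12.485).
E = E° − (0.0591/n)·log Q = +0.97 − (0.0591/6)(12.485) = +0.847 V.

+0.847 V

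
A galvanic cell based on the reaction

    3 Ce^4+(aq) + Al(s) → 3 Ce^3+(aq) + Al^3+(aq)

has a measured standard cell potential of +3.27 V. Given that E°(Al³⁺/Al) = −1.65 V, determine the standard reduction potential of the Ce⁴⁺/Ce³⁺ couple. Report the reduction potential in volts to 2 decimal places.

In the reaction as written the Ce⁴⁺/Ce³⁺ couple is reduced (cathode) and Al³⁺/Al is oxidized (anode), so E°cell = E°(Ce⁴⁺/Ce³⁺) − E°(Al³⁺/Al).
E°(Ce⁴⁺/Ce³⁺) = E°cell + E°(anode) = +3.27 + (−1.65) = +1.62 V.

+1.62 V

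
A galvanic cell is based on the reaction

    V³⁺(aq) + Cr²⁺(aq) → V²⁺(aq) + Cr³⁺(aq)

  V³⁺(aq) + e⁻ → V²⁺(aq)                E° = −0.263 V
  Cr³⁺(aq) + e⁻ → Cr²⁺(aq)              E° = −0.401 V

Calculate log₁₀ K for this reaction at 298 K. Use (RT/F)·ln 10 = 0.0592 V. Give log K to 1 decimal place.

log K = 2.3

The V³⁺/V²⁺ couple is reduced (cathode); E°cell = −0.263 − (−0.401) = +0.138 V with n = 1.
At equilibrium E = 0, so log K = nE°cell / 0.0592 = (1)(+0.138) / 0.0592 = 2.3.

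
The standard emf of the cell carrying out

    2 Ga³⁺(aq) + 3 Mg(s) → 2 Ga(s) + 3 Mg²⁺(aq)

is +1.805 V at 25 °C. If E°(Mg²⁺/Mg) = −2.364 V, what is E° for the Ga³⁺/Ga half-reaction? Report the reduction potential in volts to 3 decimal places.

In the reaction as written the Ga³⁺/Ga couple is reduced (cathode) and Mg²⁺/Mg is oxidized (anode), so E°cell = E°(Ga³⁺/Ga) − E°(Mg²⁺/Mg).
E°(Ga³⁺/Ga) = E°cell + E°(anode) = +1.805 + (−2.364) = −0.559 V.

−0.559 V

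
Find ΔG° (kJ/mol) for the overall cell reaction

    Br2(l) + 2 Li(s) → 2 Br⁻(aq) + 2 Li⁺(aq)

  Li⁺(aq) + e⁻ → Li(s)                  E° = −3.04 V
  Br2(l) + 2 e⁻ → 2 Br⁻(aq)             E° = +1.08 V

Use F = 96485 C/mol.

−795 kJ/mol

In the reaction as written Br2(l) is reduced, so the Br₂/Br⁻ couple is the cathode and Li⁺/Li is the anode.
E°cell = +1.08 − (−3.04) = +4.12 V; balancing electrons gives n = 2.
ΔG° = −nFE°cell = −(2)(96485)(+4.12) J/mol = −795 kJ/mol.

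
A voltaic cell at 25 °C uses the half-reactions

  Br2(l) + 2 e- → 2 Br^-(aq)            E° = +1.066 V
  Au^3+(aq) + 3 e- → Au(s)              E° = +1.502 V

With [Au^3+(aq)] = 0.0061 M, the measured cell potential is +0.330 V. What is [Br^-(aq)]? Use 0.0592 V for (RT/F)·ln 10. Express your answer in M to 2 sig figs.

With Au³⁺/Au at the cathode and Br₂/Br⁻ at the anode, E°cell = +1.502 − (+1.066) = +0.436 V (n = 6).
Since E = E° − (0.0592/n)·log Q, log Q = n(E° − E)/0.0592 = 10.743.
For 2 Au^3+(aq) + 6 Br^-(aq) → 2 Au(s) + 3 Br2(l), the reaction quotient is Q = 1 / ([Au^3+(aq)]^2·[Br^-(aq)]^6).
Isolating [Br^-(aq)] in Q = 10^{10.743} yields log [Br^-(aq)] = −1.052, i.e. 0.089 M.

0.089 M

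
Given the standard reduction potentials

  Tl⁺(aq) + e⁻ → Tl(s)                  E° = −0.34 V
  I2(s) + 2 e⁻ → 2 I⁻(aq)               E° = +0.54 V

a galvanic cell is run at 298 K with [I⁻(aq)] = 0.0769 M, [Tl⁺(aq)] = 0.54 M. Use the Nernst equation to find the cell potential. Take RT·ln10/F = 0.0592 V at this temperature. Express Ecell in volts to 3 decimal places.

The I₂/I⁻ couple has the more positive E°, so it is the cathode; Tl⁺/Tl is the anode.
E°cell = +0.54 − (−0.34) = +0.88 V, with n = 2 electrons transferred.
For the overall reaction I2(s) + 2 Tl(s) → 2 I⁻(aq) + 2 Tl⁺(aq), Q = [I⁻(aq)]^2·[Tl⁺(aq)]^2 = 0.00172, giving log Q = −2.763.
Applying E = E° − (RT ln10/nF)·log Q gives +0.88 − (0.0592/2)(−2.763) = +0.962 V.

+0.962 V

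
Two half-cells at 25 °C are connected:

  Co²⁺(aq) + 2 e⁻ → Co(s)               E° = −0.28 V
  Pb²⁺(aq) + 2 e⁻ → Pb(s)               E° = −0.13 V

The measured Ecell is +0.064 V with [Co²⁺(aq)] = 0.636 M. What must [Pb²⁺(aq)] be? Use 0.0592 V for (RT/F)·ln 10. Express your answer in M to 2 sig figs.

0.00079 M

Pb²⁺/Pb is the cathode (higher E°); E°cell = −0.13 − (−0.28) = +0.15 V with n = 2.
From the Nernst equation, log Q = n(E° − E)/0.0592 = 2·(+0.15 − (+0.064))/0.0592 = 2.905.
The balanced reaction is Pb²⁺(aq) + Co(s) → Pb(s) + Co²⁺(aq), so Q = [Co²⁺(aq)] / [Pb²⁺(aq)].
Substituting the known concentrations and solving, log [Pb²⁺(aq)] = −3.102 and [Pb²⁺(aq)] = 0.00079 M.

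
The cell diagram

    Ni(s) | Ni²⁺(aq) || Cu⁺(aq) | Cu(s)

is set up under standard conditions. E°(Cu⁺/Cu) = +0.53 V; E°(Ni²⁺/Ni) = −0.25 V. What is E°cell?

+0.78 V

By convention the left-hand electrode in cell notation is the anode (oxidation) and the right-hand electrode is the cathode (reduction).
E°cell = E°(right) − E°(left) = +0.53 − (−0.25) = +0.78 V.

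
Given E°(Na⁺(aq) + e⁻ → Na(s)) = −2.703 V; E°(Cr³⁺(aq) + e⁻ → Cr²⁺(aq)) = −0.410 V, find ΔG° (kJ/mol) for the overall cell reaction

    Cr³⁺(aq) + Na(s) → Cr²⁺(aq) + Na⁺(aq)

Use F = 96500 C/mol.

In the reaction as written Cr³⁺(aq) is reduced, so the Cr³⁺/Cr²⁺ couple is the cathode and Na⁺/Na is the anode.
E°cell = −0.410 − (−2.703) = +2.293 V; balancing electrons gives n = 1.
ΔG° = −nFE°cell = −(1)(96500)(+2.293) J/mol = −221 kJ/mol.

−221 kJ/mol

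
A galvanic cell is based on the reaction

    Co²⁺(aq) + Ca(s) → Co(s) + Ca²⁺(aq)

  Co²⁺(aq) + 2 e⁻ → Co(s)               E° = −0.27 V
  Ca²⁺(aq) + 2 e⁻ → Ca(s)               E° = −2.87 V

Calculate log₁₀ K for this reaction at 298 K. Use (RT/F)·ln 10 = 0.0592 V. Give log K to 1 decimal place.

The Co²⁺/Co couple is reduced (cathode); E°cell = −0.27 − (−2.87) = +2.60 V with n = 2.
At equilibrium E = 0, so log K = nE°cell / 0.0592 = (2)(+2.60) / 0.0592 = 87.8.

log K = 87.8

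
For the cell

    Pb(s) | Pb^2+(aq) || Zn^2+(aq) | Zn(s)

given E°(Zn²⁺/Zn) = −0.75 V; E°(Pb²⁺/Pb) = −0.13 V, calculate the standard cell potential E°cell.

−0.62 V

By convention the left-hand electrode in cell notation is the anode (oxidation) and the right-hand electrode is the cathode (reduction).
E°cell = E°(right) − E°(left) = −0.75 − (−0.13) = −0.62 V.
The negative sign shows that, as written, the cell would require an external voltage to drive the reaction.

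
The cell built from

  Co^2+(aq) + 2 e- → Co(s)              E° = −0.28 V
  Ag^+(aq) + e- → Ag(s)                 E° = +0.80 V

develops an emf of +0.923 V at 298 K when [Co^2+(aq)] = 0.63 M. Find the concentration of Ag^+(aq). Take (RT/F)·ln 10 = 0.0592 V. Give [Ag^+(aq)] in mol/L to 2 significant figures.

Ag⁺/Ag is the cathode (higher E°); E°cell = +0.80 − (−0.28) = +1.08 V with n = 2.
From the Nernst equation, log Q = n(E° − E)/0.0592 = 2·(+1.08 − (+0.923))/0.0592 = 5.304.
For 2 Ag^+(aq) + Co(s) → 2 Ag(s) + Co^2+(aq), the reaction quotient is Q = [Co^2+(aq)] / [Ag^+(aq)]^2.
Substituting the known concentrations and solving, log [Ag^+(aq)] = −2.752 and [Ag^+(aq)] = 0.0018 M.

0.0018 M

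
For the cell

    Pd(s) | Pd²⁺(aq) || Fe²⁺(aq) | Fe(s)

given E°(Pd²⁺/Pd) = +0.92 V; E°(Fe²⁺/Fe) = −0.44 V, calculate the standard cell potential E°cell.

−1.36 V

By convention the left-hand electrode in cell notation is the anode (oxidation) and the right-hand electrode is the cathode (reduction).
E°cell = E°(right) − E°(left) = −0.44 − (+0.92) = −1.36 V.
The negative sign shows that, as written, the cell would require an external voltage to drive the reaction.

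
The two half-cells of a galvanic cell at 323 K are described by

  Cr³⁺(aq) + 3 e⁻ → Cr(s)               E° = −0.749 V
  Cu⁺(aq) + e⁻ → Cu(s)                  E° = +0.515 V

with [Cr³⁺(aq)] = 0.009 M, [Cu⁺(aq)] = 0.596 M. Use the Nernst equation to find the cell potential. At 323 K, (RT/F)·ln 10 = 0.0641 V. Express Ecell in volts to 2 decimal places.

+1.29 V

Cu⁺/Cu is reduced (cathode, E° = +0.515 V) and Cr³⁺/Cr is oxidized (anode).
The standard potential is +0.515 − (−0.749) = +1.264 V and the balanced reaction transfers n = 3 electrons.
The balanced reaction is 3 Cu⁺(aq) + Cr(s) → 3 Cu(s) + Cr³⁺(aq), so Q = [Cr³⁺(aq)] / [Cu⁺(aq)]^3 = 0.0425 and log Q = −1.371.
Applying E = E° − (RT ln10/nF)·log Q gives +1.264 − (0.0641/3)(−1.371) = +1.29 V.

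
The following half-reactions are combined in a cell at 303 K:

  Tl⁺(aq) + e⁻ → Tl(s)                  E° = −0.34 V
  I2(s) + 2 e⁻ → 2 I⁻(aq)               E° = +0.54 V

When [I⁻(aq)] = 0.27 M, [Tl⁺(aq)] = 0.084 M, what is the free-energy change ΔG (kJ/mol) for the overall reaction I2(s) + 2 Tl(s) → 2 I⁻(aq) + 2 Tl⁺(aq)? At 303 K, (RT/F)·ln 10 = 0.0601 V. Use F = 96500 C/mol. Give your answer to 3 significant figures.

With I₂/I⁻ reduced at the cathode, E°cell = +0.54 − (−0.34) = +0.88 V and n = 2.
The reaction quotient is [I⁻(aq)]^2·[Tl⁺(aq)]^2 = 0.000514; by Nernst, E = +0.88 − (0.0601/2)(−3.289) = +0.9788 V.
Then ΔG = −nFE = −2 × 96500 × +0.9788 J/mol = −189 kJ/mol.

−189 kJ/mol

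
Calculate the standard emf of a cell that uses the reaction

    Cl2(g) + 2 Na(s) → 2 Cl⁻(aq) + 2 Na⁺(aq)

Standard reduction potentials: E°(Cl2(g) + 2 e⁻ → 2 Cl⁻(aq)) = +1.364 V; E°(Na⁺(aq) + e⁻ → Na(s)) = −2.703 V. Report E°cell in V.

+4.067 V

In the reaction as written, Cl2(g) is reduced (cathode) and Na⁺(aq) is produced by oxidation at the anode.
E°cell = E°(cathode) − E°(anode) = +1.364 − (−2.703) = +4.067 V.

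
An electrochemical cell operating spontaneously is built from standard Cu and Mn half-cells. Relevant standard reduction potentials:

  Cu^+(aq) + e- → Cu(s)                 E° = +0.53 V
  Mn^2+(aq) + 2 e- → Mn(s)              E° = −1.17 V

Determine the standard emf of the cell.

The Cu⁺/Cu couple has the higher E°, so Cu ion is reduced (cathode) and Mn is oxidized (anode).
E°cell = E°(cathode) − E°(anode) = +0.53 − (−1.17) = +1.70 V.

+1.70 V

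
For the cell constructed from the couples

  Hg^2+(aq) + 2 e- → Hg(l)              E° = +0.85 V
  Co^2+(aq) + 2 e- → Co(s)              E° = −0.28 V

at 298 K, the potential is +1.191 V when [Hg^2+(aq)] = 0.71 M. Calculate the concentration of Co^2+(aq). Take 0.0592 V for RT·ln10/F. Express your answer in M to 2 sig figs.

The Hg²⁺/Hg couple has the larger reduction potential, so it is the cathode: E°cell = +0.85 − (−0.28) = +1.13 V and n = 2.
From the Nernst equation, log Q = n(E° − E)/0.0592 = 2·(+1.13 − (+1.191))/0.0592 = −2.061.
The balanced reaction is Hg^2+(aq) + Co(s) → Hg(l) + Co^2+(aq), so Q = [Co^2+(aq)] / [Hg^2+(aq)].
Solving for the unknown gives log [Co^2+(aq)] = −2.210, so [Co^2+(aq)] ≈ 0.0062 M.

0.0062 M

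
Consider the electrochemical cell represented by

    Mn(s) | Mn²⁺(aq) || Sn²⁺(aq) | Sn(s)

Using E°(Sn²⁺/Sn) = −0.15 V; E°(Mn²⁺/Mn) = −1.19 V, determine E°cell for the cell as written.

By convention the left-hand electrode in cell notation is the anode (oxidation) and the right-hand electrode is the cathode (reduction).
E°cell = E°(right) − E°(left) = −0.15 − (−1.19) = +1.04 V.

+1.04 V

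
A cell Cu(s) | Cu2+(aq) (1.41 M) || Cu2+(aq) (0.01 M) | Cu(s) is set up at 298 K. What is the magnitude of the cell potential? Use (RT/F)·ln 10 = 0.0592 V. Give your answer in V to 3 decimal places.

For a concentration cell E°cell = 0, since both electrodes use the same couple.
The compartment with the higher Cu2+(aq) concentration (1.41 M) acts as the cathode; ions are reduced there and produced at the dilute (0.01 M) anode.
With n = 2, Ecell = −(0.0592/2)·log([dilute]/[conc]) = −(0.0592/2)·log(0.01/1.41) = +0.064 V.

0.064 V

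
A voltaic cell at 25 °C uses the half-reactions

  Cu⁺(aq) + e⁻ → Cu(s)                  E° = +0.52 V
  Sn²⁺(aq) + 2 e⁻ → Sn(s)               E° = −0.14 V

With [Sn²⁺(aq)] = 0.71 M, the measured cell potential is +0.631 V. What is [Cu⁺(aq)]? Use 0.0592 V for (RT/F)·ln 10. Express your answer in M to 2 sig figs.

0.27 M

With Cu⁺/Cu at the cathode and Sn²⁺/Sn at the anode, E°cell = +0.52 − (−0.14) = +0.66 V (n = 2).
Rearranging E = E° − (0.0592/n)·log Q gives log Q = 2(+0.66 − (+0.631))/0.0592 = 0.980.
The balanced reaction is 2 Cu⁺(aq) + Sn(s) → 2 Cu(s) + Sn²⁺(aq), so Q = [Sn²⁺(aq)] / [Cu⁺(aq)]^2.
Substituting the known concentrations and solving, log [Cu⁺(aq)] = −0.564 and [Cu⁺(aq)] = 0.27 M.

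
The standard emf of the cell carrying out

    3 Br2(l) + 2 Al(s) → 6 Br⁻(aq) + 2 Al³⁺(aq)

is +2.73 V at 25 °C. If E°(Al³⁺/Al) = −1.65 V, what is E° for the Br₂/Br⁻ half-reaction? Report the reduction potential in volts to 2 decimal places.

+1.08 V

In the reaction as written the Br₂/Br⁻ couple is reduced (cathode) and Al³⁺/Al is oxidized (anode), so E°cell = E°(Br₂/Br⁻) − E°(Al³⁺/Al).
E°(Br₂/Br⁻) = E°cell + E°(anode) = +2.73 + (−1.65) = +1.08 V.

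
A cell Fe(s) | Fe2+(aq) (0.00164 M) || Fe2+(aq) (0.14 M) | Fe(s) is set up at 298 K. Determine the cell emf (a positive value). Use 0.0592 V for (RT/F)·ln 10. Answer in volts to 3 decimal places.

For a concentration cell E°cell = 0, since both electrodes use the same couple.
The compartment with the higher Fe2+(aq) concentration (0.14 M) acts as the cathode; ions are reduced there and produced at the dilute (0.00164 M) anode.
With n = 2, Ecell = −(0.0592/2)·log([dilute]/[conc]) = −(0.0592/2)·log(0.00164/0.14) = +0.057 V.

0.057 V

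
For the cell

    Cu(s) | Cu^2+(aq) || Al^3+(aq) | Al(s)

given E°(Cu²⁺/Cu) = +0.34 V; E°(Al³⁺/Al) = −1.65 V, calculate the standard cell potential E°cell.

−1.99 V

By convention the left-hand electrode in cell notation is the anode (oxidation) and the right-hand electrode is the cathode (reduction).
E°cell = E°(right) − E°(left) = −1.65 − (+0.34) = −1.99 V.
The negative sign shows that, as written, the cell would require an external voltage to drive the reaction.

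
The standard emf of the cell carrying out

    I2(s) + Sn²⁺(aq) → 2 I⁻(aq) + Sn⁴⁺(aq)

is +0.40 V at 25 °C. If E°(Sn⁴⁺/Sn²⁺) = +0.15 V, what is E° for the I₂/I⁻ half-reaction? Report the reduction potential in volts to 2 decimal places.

+0.55 V

In the reaction as written the I₂/I⁻ couple is reduced (cathode) and Sn⁴⁺/Sn²⁺ is oxidized (anode), so E°cell = E°(I₂/I⁻) − E°(Sn⁴⁺/Sn²⁺).
E°(I₂/I⁻) = E°cell + E°(anode) = +0.40 + (+0.15) = +0.55 V.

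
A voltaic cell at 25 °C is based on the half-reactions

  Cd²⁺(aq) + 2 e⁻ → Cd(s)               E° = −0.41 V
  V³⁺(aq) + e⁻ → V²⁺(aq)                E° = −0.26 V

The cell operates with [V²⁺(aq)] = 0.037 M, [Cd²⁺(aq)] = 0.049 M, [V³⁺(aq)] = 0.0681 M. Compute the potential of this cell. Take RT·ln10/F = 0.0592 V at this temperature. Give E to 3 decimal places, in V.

+0.204 V

V³⁺/V²⁺ is reduced (cathode, E° = −0.26 V) and Cd²⁺/Cd is oxidized (anode).
E°cell = E°cat − E°an = −0.26 − (−0.41) = +0.15 V; n = 2.
For the overall reaction 2 V³⁺(aq) + Cd(s) → 2 V²⁺(aq) + Cd²⁺(aq), Q = ([V²⁺(aq)]^2·[Cd²⁺(aq)]) / [V³⁺(aq)]^2 = 0.0145, giving log Q = −1.840.
Applying E = E° − (RT ln10/nF)·log Q gives +0.15 − (0.0592/2)(−1.840) = +0.204 V.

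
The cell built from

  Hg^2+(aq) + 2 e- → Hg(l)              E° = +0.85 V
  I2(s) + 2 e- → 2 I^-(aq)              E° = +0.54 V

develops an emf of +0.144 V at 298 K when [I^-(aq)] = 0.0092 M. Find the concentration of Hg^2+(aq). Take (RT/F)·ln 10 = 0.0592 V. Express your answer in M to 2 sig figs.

0.029 M

Hg²⁺/Hg is the cathode (higher E°); E°cell = +0.85 − (+0.54) = +0.31 V with n = 2.
From the Nernst equation, log Q = n(E° − E)/0.0592 = 2·(+0.31 − (+0.144))/0.0592 = 5.608.
For Hg^2+(aq) + 2 I^-(aq) → Hg(l) + I2(s), the reaction quotient is Q = 1 / ([Hg^2+(aq)]·[I^-(aq)]^2).
Substituting the known concentrations and solving, log [Hg^2+(aq)] = −1.536 and [Hg^2+(aq)] = 0.029 M.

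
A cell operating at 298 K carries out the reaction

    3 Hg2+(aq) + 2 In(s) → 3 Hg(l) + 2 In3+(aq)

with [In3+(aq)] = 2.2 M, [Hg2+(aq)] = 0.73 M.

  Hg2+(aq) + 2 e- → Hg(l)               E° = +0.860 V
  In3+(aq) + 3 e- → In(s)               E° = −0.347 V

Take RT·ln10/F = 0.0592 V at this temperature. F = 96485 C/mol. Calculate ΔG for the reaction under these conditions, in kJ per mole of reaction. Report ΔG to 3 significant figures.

E°cell = +0.860 − (−0.347) = +1.207 V; the balanced reaction transfers n = 6 electrons.
The reaction quotient is [In3+(aq)]^2 / [Hg2+(aq)]^3 = 12.4; by Nernst, E = +1.207 − (0.0592/6)(1.095) = +1.1962 V.
ΔG = −nFE = −(6)(96485)(+1.1962) J/mol = −692 kJ/mol.

−692 kJ/mol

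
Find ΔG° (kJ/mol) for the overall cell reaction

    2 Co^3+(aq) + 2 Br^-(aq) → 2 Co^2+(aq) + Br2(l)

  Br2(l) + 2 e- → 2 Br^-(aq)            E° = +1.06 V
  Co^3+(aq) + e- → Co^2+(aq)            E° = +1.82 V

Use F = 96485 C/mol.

In the reaction as written Co^3+(aq) is reduced, so the Co³⁺/Co²⁺ couple is the cathode and Br₂/Br⁻ is the anode.
E°cell = +1.82 − (+1.06) = +0.76 V; balancing electrons gives n = 2.
ΔG° = −nFE°cell = −(2)(96485)(+0.76) J/mol = −147 kJ/mol.

−147 kJ/mol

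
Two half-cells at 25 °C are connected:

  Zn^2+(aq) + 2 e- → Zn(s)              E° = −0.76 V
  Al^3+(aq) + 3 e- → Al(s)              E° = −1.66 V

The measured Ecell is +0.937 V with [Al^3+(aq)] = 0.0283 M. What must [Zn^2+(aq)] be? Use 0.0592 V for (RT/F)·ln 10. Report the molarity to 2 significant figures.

1.7 M

The Zn²⁺/Zn couple has the larger reduction potential, so it is the cathode: E°cell = −0.76 − (−1.66) = +0.90 V and n = 6.
Rearranging E = E° − (0.0592/n)·log Q gives log Q = 6(+0.90 − (+0.937))/0.0592 = −3.750.
For 3 Zn^2+(aq) + 2 Al(s) → 3 Zn(s) + 2 Al^3+(aq), the reaction quotient is Q = [Al^3+(aq)]^2 / [Zn^2+(aq)]^3.
Isolating [Zn^2+(aq)] in Q = 10^{−3.750} yields log [Zn^2+(aq)] = 0.218, i.e. 1.7 M.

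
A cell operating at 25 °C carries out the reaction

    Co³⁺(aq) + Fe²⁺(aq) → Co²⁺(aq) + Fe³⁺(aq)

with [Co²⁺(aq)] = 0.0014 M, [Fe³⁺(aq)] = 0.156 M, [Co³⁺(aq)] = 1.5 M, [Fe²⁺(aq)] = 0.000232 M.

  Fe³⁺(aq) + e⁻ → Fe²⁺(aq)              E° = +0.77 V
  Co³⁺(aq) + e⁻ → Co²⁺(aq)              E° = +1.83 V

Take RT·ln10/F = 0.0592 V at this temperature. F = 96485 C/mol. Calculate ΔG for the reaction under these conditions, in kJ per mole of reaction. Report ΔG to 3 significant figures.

−103 kJ/mol

E°cell = +1.83 − (+0.77) = +1.06 V; the balanced reaction transfers n = 1 electron.
Q = ([Co²⁺(aq)]·[Fe³⁺(aq)]) / ([Co³⁺(aq)]·[Fe²⁺(aq)]) = 0.628, so log Q = −0.202 and E = +1.06 − (0.0592/1)(−0.202) = +1.0720 V.
Then ΔG = −nFE = −1 × 96485 × +1.0720 J/mol = −103 kJ/mol.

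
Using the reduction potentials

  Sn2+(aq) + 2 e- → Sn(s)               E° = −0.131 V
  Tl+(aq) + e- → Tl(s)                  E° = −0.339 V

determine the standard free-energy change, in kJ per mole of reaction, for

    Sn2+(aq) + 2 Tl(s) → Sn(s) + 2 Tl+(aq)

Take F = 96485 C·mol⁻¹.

In the reaction as written Sn2+(aq) is reduced, so the Sn²⁺/Sn couple is the cathode and Tl⁺/Tl is the anode.
E°cell = −0.131 − (−0.339) = +0.208 V; balancing electrons gives n = 2.
ΔG° = −nFE°cell = −(2)(96485)(+0.208) J/mol = −40.1 kJ/mol.

−40.1 kJ/mol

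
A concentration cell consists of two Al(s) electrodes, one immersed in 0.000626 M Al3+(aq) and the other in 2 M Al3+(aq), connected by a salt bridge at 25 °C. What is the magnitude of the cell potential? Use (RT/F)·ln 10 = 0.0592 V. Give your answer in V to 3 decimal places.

For a concentration cell E°cell = 0, since both electrodes use the same couple.
The compartment with the higher Al3+(aq) concentration (2 M) acts as the cathode; ions are reduced there and produced at the dilute (0.000626 M) anode.
With n = 3, Ecell = −(0.0592/3)·log([dilute]/[conc]) = −(0.0592/3)·log(0.000626/2) = +0.069 V.

0.069 V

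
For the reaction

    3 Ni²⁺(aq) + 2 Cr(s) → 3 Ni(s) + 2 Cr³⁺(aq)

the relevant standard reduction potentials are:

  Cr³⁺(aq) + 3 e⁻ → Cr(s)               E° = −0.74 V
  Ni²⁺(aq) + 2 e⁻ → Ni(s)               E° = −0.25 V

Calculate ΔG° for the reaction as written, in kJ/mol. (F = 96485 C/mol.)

In the reaction as written Ni²⁺(aq) is reduced, so the Ni²⁺/Ni couple is the cathode and Cr³⁺/Cr is the anode.
E°cell = −0.25 − (−0.74) = +0.49 V; balancing electrons gives n = 6.
ΔG° = −nFE°cell = −(6)(96485)(+0.49) J/mol = −284 kJ/mol.

−284 kJ/mol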